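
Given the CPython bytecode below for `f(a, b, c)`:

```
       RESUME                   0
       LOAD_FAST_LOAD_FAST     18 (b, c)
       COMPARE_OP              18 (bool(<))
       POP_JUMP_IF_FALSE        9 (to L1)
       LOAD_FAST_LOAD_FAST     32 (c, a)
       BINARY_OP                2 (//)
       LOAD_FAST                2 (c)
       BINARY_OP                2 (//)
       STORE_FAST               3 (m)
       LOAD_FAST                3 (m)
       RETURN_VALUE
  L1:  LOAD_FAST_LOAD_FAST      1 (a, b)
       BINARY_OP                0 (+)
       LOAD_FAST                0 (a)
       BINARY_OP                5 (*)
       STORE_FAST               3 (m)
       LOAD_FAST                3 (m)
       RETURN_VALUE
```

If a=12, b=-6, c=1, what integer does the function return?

0

LOAD_FAST_LOAD_FAST b,c → push -6,1. Stack: [-6, 1]
COMPARE_OP bool(<) → -6 vs 1 = True. Stack: [True]
POP_JUMP_IF_FALSE → pop True; no jump. Stack: []
LOAD_FAST_LOAD_FAST c,a → push 1,12. Stack: [1, 12]
BINARY_OP // → 1 // 12 = 0. Stack: [0]
LOAD_FAST c → push 1. Stack: [0, 1]
BINARY_OP // → 0 // 1 = 0. Stack: [0]
STORE_FAST m → m=0. Stack: []
LOAD_FAST m → push 0. Stack: [0]
RETURN_VALUE → return 0.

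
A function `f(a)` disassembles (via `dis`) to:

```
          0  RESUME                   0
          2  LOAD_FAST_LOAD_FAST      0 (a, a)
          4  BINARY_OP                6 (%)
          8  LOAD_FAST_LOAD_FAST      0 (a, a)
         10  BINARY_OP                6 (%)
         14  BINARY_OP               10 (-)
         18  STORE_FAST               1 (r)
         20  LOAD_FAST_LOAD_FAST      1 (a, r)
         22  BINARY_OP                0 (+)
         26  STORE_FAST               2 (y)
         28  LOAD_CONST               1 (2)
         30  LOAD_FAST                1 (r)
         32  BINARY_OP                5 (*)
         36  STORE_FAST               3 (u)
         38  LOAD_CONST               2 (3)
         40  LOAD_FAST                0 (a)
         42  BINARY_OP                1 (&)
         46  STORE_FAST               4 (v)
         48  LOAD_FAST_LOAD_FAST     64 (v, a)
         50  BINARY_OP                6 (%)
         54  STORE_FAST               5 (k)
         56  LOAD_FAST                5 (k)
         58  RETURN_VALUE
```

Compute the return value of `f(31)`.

LOAD_FAST_LOAD_FAST a,a → push 31,31. Stack: [31, 31]
BINARY_OP % → 31 % 31 = 0. Stack: [0]
LOAD_FAST_LOAD_FAST a,a → push 31,31. Stack: [0, 31, 31]
BINARY_OP % → 31 % 31 = 0. Stack: [0, 0]
BINARY_OP - → 0 - 0 = 0. Stack: [0]
STORE_FAST r → r=0. Stack: []
LOAD_FAST_LOAD_FAST a,r → push 31,0. Stack: [31, 0]
BINARY_OP + → 31 + 0 = 31. Stack: [31]
STORE_FAST y → y=31. Stack: []
LOAD_CONST → push 2. Stack: [2]
LOAD_FAST r → push 0. Stack: [2, 0]
BINARY_OP * → 2 * 0 = 0. Stack: [0]
STORE_FAST u → u=0. Stack: []
LOAD_CONST → push 3. Stack: [3]
LOAD_FAST a → push 31. Stack: [3, 31]
BINARY_OP & → 3 & 31 = 3. Stack: [3]
STORE_FAST v → v=3. Stack: []
LOAD_FAST_LOAD_FAST v,a → push 3,31. Stack: [3, 31]
BINARY_OP % → 3 % 31 = 3. Stack: [3]
STORE_FAST k → k=3. Stack: []
LOAD_FAST k → push 3. Stack: [3]
RETURN_VALUE → return 3.

3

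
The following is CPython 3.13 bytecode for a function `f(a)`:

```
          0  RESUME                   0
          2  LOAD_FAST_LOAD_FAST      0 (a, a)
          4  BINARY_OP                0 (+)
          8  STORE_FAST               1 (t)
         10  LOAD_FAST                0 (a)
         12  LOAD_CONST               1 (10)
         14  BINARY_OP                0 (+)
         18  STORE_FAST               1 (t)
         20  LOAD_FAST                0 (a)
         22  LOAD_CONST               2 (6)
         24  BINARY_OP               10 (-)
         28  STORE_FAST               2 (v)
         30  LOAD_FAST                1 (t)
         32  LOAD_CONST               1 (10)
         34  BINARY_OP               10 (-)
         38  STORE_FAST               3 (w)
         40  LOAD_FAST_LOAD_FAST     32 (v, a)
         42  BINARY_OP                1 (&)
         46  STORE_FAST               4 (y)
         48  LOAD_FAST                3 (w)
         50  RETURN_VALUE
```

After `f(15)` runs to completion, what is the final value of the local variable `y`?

9

LOAD_FAST_LOAD_FAST a,a → push 15,15. Stack: [15, 15]
BINARY_OP + → 15 + 15 = 30. Stack: [30]
STORE_FAST t → t=30. Stack: []
LOAD_FAST a → push 15. Stack: [15]
LOAD_CONST → push 10. Stack: [15, 10]
BINARY_OP + → 15 + 10 = 25. Stack: [25]
STORE_FAST t → t=25. Stack: []
LOAD_FAST a → push 15. Stack: [15]
LOAD_CONST → push 6. Stack: [15, 6]
BINARY_OP - → 15 - 6 = 9. Stack: [9]
STORE_FAST v → v=9. Stack: []
LOAD_FAST t → push 25. Stack: [25]
LOAD_CONST → push 10. Stack: [25, 10]
BINARY_OP - → 25 - 10 = 15. Stack: [15]
STORE_FAST w → w=15. Stack: []
LOAD_FAST_LOAD_FAST v,a → push 9,15. Stack: [9, 15]
BINARY_OP & → 9 & 15 = 9. Stack: [9]
STORE_FAST y → y=9. Stack: []
LOAD_FAST w → push 15. Stack: [15]
RETURN_VALUE → return 15.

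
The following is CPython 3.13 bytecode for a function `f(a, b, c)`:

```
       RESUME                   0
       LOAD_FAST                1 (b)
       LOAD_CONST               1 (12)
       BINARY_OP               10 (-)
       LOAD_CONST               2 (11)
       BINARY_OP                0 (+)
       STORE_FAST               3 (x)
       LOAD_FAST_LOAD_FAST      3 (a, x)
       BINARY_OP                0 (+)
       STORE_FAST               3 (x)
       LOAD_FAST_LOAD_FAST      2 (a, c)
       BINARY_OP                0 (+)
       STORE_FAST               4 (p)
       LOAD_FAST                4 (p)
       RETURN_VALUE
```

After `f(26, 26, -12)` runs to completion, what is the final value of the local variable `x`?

LOAD_FAST b → push 26. Stack: [26]
LOAD_CONST → push 12. Stack: [26, 12]
BINARY_OP - → 26 - 12 = 14. Stack: [14]
LOAD_CONST → push 11. Stack: [14, 11]
BINARY_OP + → 14 + 11 = 25. Stack: [25]
STORE_FAST x → x=25. Stack: []
LOAD_FAST_LOAD_FAST a,x → push 26,25. Stack: [26, 25]
BINARY_OP + → 26 + 25 = 51. Stack: [51]
STORE_FAST x → x=51. Stack: []
LOAD_FAST_LOAD_FAST a,c → push 26,-12. Stack: [26, -12]
BINARY_OP + → 26 + -12 = 14. Stack: [14]
STORE_FAST p → p=14. Stack: []
LOAD_FAST p → push 14. Stack: [14]
RETURN_VALUE → return 14.

51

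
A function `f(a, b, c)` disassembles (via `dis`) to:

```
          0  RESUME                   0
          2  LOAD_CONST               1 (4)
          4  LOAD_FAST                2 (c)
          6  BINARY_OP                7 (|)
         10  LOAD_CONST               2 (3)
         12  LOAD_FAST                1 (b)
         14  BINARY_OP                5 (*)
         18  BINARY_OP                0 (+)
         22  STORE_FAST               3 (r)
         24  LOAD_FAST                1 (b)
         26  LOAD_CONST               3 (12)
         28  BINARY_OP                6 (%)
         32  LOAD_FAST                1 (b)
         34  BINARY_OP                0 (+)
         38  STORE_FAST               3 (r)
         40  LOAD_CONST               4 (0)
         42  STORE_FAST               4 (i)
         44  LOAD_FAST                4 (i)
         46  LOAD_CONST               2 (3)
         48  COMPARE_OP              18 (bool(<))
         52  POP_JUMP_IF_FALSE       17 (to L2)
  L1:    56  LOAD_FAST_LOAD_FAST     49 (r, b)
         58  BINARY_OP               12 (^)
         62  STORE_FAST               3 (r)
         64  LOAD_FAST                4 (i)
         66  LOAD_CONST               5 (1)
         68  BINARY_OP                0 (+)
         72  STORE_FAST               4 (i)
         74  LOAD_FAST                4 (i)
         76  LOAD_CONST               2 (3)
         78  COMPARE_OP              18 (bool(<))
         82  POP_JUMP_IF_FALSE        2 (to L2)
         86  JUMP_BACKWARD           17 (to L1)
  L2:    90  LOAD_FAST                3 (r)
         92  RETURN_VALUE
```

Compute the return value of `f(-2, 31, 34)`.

LOAD_CONST → push 4. Stack: [4]
LOAD_FAST c → push 34. Stack: [4, 34]
BINARY_OP | → 4 | 34 = 38. Stack: [38]
LOAD_CONST → push 3. Stack: [38, 3]
LOAD_FAST b → push 31. Stack: [38, 3, 31]
BINARY_OP * → 3 * 31 = 93. Stack: [38, 93]
BINARY_OP + → 38 + 93 = 131. Stack: [131]
STORE_FAST r → r=131. Stack: []
LOAD_FAST b → push 31. Stack: [31]
LOAD_CONST → push 12. Stack: [31, 12]
BINARY_OP % → 31 % 12 = 7. Stack: [7]
LOAD_FAST b → push 31. Stack: [7, 31]
BINARY_OP + → 7 + 31 = 38. Stack: [38]
STORE_FAST r → r=38. Stack: []
LOAD_CONST → push 0. Stack: [0]
STORE_FAST i → i=0. Stack: []
LOAD_FAST i → push 0. Stack: [0]
LOAD_CONST → push 3. Stack: [0, 3]
COMPARE_OP bool(<) → 0 vs 3 = True. Stack: [True]
POP_JUMP_IF_FALSE → pop True; no jump. Stack: []
LOAD_FAST_LOAD_FAST r,b → push 38,31. Stack: [38, 31]
BINARY_OP ^ → 38 ^ 31 = 57. Stack: [57]
STORE_FAST r → r=57. Stack: []
LOAD_FAST i → push 0. Stack: [0]
LOAD_CONST → push 1. Stack: [0, 1]
BINARY_OP + → 0 + 1 = 1. Stack: [1]
STORE_FAST i → i=1. Stack: []
LOAD_FAST i → push 1. Stack: [1]
LOAD_CONST → push 3. Stack: [1, 3]
COMPARE_OP bool(<) → 1 vs 3 = True. Stack: [True]
POP_JUMP_IF_FALSE → pop True; no jump. Stack: []
LOAD_FAST_LOAD_FAST r,b → push 57,31. Stack: [57, 31]
BINARY_OP ^ → 57 ^ 31 = 38. Stack: [38]
STORE_FAST r → r=38. Stack: []
LOAD_FAST i → push 1. Stack: [1]
LOAD_CONST → push 1. Stack: [1, 1]
BINARY_OP + → 1 + 1 = 2. Stack: [2]
STORE_FAST i → i=2. Stack: []
LOAD_FAST i → push 2. Stack: [2]
LOAD_CONST → push 3. Stack: [2, 3]
COMPARE_OP bool(<) → 2 vs 3 = True. Stack: [True]
POP_JUMP_IF_FALSE → pop True; no jump. Stack: []
LOAD_FAST_LOAD_FAST r,b → push 38,31. Stack: [38, 31]
BINARY_OP ^ → 38 ^ 31 = 57. Stack: [57]
STORE_FAST r → r=57. Stack: []
LOAD_FAST i → push 2. Stack: [2]
LOAD_CONST → push 1. Stack: [2, 1]
BINARY_OP + → 2 + 1 = 3. Stack: [3]
STORE_FAST i → i=3. Stack: []
LOAD_FAST i → push 3. Stack: [3]
LOAD_CONST → push 3. Stack: [3, 3]
COMPARE_OP bool(<) → 3 vs 3 = False. Stack: [False]
POP_JUMP_IF_FALSE → pop False; jump. Stack: []
LOAD_FAST r → push 57. Stack: [57]
RETURN_VALUE → return 57.

57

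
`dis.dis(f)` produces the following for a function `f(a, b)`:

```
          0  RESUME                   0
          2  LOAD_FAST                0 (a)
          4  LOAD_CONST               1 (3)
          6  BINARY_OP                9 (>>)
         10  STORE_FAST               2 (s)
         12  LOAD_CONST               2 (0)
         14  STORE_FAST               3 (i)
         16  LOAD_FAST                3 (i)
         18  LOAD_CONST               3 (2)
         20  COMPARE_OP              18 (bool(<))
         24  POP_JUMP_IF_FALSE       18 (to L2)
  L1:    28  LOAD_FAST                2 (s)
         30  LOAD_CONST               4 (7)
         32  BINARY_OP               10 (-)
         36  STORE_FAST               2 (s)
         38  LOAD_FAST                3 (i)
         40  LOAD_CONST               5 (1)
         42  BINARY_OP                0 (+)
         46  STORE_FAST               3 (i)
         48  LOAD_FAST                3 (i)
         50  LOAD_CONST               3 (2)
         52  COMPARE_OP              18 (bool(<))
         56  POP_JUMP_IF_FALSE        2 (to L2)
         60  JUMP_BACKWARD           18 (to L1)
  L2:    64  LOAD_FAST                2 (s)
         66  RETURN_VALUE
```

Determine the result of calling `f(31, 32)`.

-11

LOAD_FAST a → push 31. Stack: [31]
LOAD_CONST → push 3. Stack: [31, 3]
BINARY_OP >> → 31 >> 3 = 3. Stack: [3]
STORE_FAST s → s=3. Stack: []
LOAD_CONST → push 0. Stack: [0]
STORE_FAST i → i=0. Stack: []
LOAD_FAST i → push 0. Stack: [0]
LOAD_CONST → push 2. Stack: [0, 2]
COMPARE_OP bool(<) → 0 vs 2 = True. Stack: [True]
POP_JUMP_IF_FALSE → pop True; no jump. Stack: []
LOAD_FAST s → push 3. Stack: [3]
LOAD_CONST → push 7. Stack: [3, 7]
BINARY_OP - → 3 - 7 = -4. Stack: [-4]
STORE_FAST s → s=-4. Stack: []
LOAD_FAST i → push 0. Stack: [0]
LOAD_CONST → push 1. Stack: [0, 1]
BINARY_OP + → 0 + 1 = 1. Stack: [1]
STORE_FAST i → i=1. Stack: []
LOAD_FAST i → push 1. Stack: [1]
LOAD_CONST → push 2. Stack: [1, 2]
COMPARE_OP bool(<) → 1 vs 2 = True. Stack: [True]
POP_JUMP_IF_FALSE → pop True; no jump. Stack: []
LOAD_FAST s → push -4. Stack: [-4]
LOAD_CONST → push 7. Stack: [-4, 7]
BINARY_OP - → -4 - 7 = -11. Stack: [-11]
STORE_FAST s → s=-11. Stack: []
LOAD_FAST i → push 1. Stack: [1]
LOAD_CONST → push 1. Stack: [1, 1]
BINARY_OP + → 1 + 1 = 2. Stack: [2]
STORE_FAST i → i=2. Stack: []
LOAD_FAST i → push 2. Stack: [2]
LOAD_CONST → push 2. Stack: [2, 2]
COMPARE_OP bool(<) → 2 vs 2 = False. Stack: [False]
POP_JUMP_IF_FALSE → pop False; jump. Stack: []
LOAD_FAST s → push -11. Stack: [-11]
RETURN_VALUE → return -11.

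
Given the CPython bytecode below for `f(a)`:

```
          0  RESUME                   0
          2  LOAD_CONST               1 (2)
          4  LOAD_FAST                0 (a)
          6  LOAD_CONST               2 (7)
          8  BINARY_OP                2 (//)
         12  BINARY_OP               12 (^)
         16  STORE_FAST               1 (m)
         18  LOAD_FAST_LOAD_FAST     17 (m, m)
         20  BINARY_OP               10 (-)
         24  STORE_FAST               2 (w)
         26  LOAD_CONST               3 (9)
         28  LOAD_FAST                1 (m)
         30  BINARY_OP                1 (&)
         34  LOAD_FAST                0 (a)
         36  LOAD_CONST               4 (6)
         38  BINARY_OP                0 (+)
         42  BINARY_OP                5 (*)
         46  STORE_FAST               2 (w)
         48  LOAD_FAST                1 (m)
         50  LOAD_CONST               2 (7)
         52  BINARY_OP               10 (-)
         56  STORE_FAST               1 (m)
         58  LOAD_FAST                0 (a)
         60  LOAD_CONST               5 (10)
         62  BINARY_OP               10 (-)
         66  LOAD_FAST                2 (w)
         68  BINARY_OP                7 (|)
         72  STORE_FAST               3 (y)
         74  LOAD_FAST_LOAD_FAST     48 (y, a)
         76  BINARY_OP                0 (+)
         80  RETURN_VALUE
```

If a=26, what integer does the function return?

74

LOAD_CONST → push 2. Stack: [2]
LOAD_FAST a → push 26. Stack: [2, 26]
LOAD_CONST → push 7. Stack: [2, 26, 7]
BINARY_OP // → 26 // 7 = 3. Stack: [2, 3]
BINARY_OP ^ → 2 ^ 3 = 1. Stack: [1]
STORE_FAST m → m=1. Stack: []
LOAD_FAST_LOAD_FAST m,m → push 1,1. Stack: [1, 1]
BINARY_OP - → 1 - 1 = 0. Stack: [0]
STORE_FAST w → w=0. Stack: []
LOAD_CONST → push 9. Stack: [9]
LOAD_FAST m → push 1. Stack: [9, 1]
BINARY_OP & → 9 & 1 = 1. Stack: [1]
LOAD_FAST a → push 26. Stack: [1, 26]
LOAD_CONST → push 6. Stack: [1, 26, 6]
BINARY_OP + → 26 + 6 = 32. Stack: [1, 32]
BINARY_OP * → 1 * 32 = 32. Stack: [32]
STORE_FAST w → w=32. Stack: []
LOAD_FAST m → push 1. Stack: [1]
LOAD_CONST → push 7. Stack: [1, 7]
BINARY_OP - → 1 - 7 = -6. Stack: [-6]
STORE_FAST m → m=-6. Stack: []
LOAD_FAST a → push 26. Stack: [26]
LOAD_CONST → push 10. Stack: [26, 10]
BINARY_OP - → 26 - 10 = 16. Stack: [16]
LOAD_FAST w → push 32. Stack: [16, 32]
BINARY_OP | → 16 | 32 = 48. Stack: [48]
STORE_FAST y → y=48. Stack: []
LOAD_FAST_LOAD_FAST y,a → push 48,26. Stack: [48, 26]
BINARY_OP + → 48 + 26 = 74. Stack: [74]
RETURN_VALUE → return 74.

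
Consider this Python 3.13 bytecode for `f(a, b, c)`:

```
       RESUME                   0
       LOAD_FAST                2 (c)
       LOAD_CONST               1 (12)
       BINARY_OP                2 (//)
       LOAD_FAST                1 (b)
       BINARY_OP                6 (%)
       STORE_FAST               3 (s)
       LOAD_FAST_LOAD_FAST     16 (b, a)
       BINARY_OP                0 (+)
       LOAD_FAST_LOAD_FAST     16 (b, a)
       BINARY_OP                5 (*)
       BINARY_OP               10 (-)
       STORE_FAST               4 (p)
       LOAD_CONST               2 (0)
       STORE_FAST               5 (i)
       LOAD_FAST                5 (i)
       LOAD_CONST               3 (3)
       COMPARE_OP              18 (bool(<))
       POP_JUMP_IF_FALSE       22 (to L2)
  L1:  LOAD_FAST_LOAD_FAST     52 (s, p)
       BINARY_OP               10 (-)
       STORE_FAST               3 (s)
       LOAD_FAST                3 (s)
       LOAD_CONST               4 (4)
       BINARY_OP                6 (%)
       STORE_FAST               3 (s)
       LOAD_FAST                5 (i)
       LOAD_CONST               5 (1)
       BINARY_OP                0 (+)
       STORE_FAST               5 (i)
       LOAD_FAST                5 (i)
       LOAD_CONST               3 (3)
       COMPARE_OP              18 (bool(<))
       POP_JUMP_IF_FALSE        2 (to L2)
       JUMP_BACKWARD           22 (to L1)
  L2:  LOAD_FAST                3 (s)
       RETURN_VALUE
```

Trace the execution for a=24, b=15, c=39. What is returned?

LOAD_FAST c → push 39
LOAD_CONST → push 12
BINARY_OP // → 39 // 12 = 3
LOAD_FAST b → push 15
BINARY_OP % → 3 % 15 = 3
STORE_FAST s → s=3
LOAD_FAST_LOAD_FAST b,a → push 15,24
BINARY_OP + → 15 + 24 = 39
LOAD_FAST_LOAD_FAST b,a → push 15,24
BINARY_OP * → 15 * 24 = 360
BINARY_OP - → 39 - 360 = -321
STORE_FAST p → p=-321
LOAD_CONST → push 0
STORE_FAST i → i=0
LOAD_FAST i → push 0
LOAD_CONST → push 3
COMPARE_OP bool(<) → 0 vs 3 = True
POP_JUMP_IF_FALSE → pop True; no jump
LOAD_FAST_LOAD_FAST s,p → push 3,-321
BINARY_OP - → 3 - -321 = 324
STORE_FAST s → s=324
LOAD_FAST s → push 324
LOAD_CONST → push 4
BINARY_OP % → 324 % 4 = 0
STORE_FAST s → s=0
LOAD_FAST i → push 0
LOAD_CONST → push 1
BINARY_OP + → 0 + 1 = 1
STORE_FAST i → i=1
LOAD_FAST i → push 1
LOAD_CONST → push 3
COMPARE_OP bool(<) → 1 vs 3 = True
POP_JUMP_IF_FALSE → pop True; no jump
LOAD_FAST_LOAD_FAST s,p → push 0,-321
BINARY_OP - → 0 - -321 = 321
STORE_FAST s → s=321
LOAD_FAST s → push 321
LOAD_CONST → push 4
BINARY_OP % → 321 % 4 = 1
STORE_FAST s → s=1
LOAD_FAST i → push 1
LOAD_CONST → push 1
BINARY_OP + → 1 + 1 = 2
STORE_FAST i → i=2
LOAD_FAST i → push 2
LOAD_CONST → push 3
COMPARE_OP bool(<) → 2 vs 3 = True
POP_JUMP_IF_FALSE → pop True; no jump
LOAD_FAST_LOAD_FAST s,p → push 1,-321
BINARY_OP - → 1 - -321 = 322
STORE_FAST s → s=322
LOAD_FAST s → push 322
LOAD_CONST → push 4
BINARY_OP % → 322 % 4 = 2
STORE_FAST s → s=2
LOAD_FAST i → push 2
LOAD_CONST → push 1
BINARY_OP + → 2 + 1 = 3
STORE_FAST i → i=3
LOAD_FAST i → push 3
LOAD_CONST → push 3
COMPARE_OP bool(<) → 3 vs 3 = False
POP_JUMP_IF_FALSE → pop False; jump
LOAD_FAST s → push 2
RETURN_VALUE → return 2.

2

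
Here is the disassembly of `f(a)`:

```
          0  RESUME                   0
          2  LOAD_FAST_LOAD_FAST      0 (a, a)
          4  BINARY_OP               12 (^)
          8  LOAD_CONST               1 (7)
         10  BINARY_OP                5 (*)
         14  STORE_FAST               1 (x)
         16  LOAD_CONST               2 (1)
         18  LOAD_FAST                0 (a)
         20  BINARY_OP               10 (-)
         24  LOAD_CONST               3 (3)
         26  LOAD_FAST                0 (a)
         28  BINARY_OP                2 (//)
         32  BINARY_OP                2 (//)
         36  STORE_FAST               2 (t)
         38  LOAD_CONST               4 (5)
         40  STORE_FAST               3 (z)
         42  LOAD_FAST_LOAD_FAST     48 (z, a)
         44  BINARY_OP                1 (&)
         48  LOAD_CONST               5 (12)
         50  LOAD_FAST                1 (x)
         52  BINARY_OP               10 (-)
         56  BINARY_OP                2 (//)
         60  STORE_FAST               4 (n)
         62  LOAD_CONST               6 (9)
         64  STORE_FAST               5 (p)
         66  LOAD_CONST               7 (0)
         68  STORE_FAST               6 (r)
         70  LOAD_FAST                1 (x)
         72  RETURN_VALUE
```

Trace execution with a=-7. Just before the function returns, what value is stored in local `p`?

LOAD_FAST_LOAD_FAST a,a → push -7,-7. Stack: [-7, -7]
BINARY_OP ^ → -7 ^ -7 = 0. Stack: [0]
LOAD_CONST → push 7. Stack: [0, 7]
BINARY_OP * → 0 * 7 = 0. Stack: [0]
STORE_FAST x → x=0. Stack: []
LOAD_CONST → push 1. Stack: [1]
LOAD_FAST a → push -7. Stack: [1, -7]
BINARY_OP - → 1 - -7 = 8. Stack: [8]
LOAD_CONST → push 3. Stack: [8, 3]
LOAD_FAST a → push -7. Stack: [8, 3, -7]
BINARY_OP // → 3 // -7 = -1. Stack: [8, -1]
BINARY_OP // → 8 // -1 = -8. Stack: [-8]
STORE_FAST t → t=-8. Stack: []
LOAD_CONST → push 5. Stack: [5]
STORE_FAST z → z=5. Stack: []
LOAD_FAST_LOAD_FAST z,a → push 5,-7. Stack: [5, -7]
BINARY_OP & → 5 & -7 = 1. Stack: [1]
LOAD_CONST → push 12. Stack: [1, 12]
LOAD_FAST x → push 0. Stack: [1, 12, 0]
BINARY_OP - → 12 - 0 = 12. Stack: [1, 12]
BINARY_OP // → 1 // 12 = 0. Stack: [0]
STORE_FAST n → n=0. Stack: []
LOAD_CONST → push 9. Stack: [9]
STORE_FAST p → p=9. Stack: []
LOAD_CONST → push 0. Stack: [0]
STORE_FAST r → r=0. Stack: []
LOAD_FAST x → push 0. Stack: [0]
RETURN_VALUE → return 0.

9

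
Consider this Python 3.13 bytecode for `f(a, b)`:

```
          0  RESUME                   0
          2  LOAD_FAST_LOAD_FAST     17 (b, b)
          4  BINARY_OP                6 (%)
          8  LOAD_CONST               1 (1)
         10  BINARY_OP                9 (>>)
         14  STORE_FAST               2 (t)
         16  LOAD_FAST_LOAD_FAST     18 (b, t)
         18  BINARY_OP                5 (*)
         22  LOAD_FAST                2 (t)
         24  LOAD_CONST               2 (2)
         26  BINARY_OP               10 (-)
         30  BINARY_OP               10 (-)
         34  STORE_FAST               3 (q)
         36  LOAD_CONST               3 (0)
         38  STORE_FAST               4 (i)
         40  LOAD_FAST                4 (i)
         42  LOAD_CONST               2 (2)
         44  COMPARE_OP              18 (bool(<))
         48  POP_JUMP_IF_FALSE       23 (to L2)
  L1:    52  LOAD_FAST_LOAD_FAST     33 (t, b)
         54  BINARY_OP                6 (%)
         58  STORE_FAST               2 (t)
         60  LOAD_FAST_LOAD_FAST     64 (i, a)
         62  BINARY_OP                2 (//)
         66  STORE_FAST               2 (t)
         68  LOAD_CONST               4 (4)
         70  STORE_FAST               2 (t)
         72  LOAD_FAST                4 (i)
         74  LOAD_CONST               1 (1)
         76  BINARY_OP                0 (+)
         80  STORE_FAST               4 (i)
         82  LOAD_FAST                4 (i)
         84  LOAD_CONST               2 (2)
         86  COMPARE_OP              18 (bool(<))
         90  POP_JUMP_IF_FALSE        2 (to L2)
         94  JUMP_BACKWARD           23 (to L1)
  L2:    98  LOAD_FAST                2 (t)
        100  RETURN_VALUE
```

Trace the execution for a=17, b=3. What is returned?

4

LOAD_FAST_LOAD_FAST b,b → push 3,3. Stack: [3, 3]
BINARY_OP % → 3 % 3 = 0. Stack: [0]
LOAD_CONST → push 1. Stack: [0, 1]
BINARY_OP >> → 0 >> 1 = 0. Stack: [0]
STORE_FAST t → t=0. Stack: []
LOAD_FAST_LOAD_FAST b,t → push 3,0. Stack: [3, 0]
BINARY_OP * → 3 * 0 = 0. Stack: [0]
LOAD_FAST t → push 0. Stack: [0, 0]
LOAD_CONST → push 2. Stack: [0, 0, 2]
BINARY_OP - → 0 - 2 = -2. Stack: [0, -2]
BINARY_OP - → 0 - -2 = 2. Stack: [2]
STORE_FAST q → q=2. Stack: []
LOAD_CONST → push 0. Stack: [0]
STORE_FAST i → i=0. Stack: []
LOAD_FAST i → push 0. Stack: [0]
LOAD_CONST → push 2. Stack: [0, 2]
COMPARE_OP bool(<) → 0 vs 2 = True. Stack: [True]
POP_JUMP_IF_FALSE → pop True; no jump. Stack: []
LOAD_FAST_LOAD_FAST t,b → push 0,3. Stack: [0, 3]
BINARY_OP % → 0 % 3 = 0. Stack: [0]
STORE_FAST t → t=0. Stack: []
LOAD_FAST_LOAD_FAST i,a → push 0,17. Stack: [0, 17]
BINARY_OP // → 0 // 17 = 0. Stack: [0]
STORE_FAST t → t=0. Stack: []
LOAD_CONST → push 4. Stack: [4]
STORE_FAST t → t=4. Stack: []
LOAD_FAST i → push 0. Stack: [0]
LOAD_CONST → push 1. Stack: [0, 1]
BINARY_OP + → 0 + 1 = 1. Stack: [1]
STORE_FAST i → i=1. Stack: []
LOAD_FAST i → push 1. Stack: [1]
LOAD_CONST → push 2. Stack: [1, 2]
COMPARE_OP bool(<) → 1 vs 2 = True. Stack: [True]
POP_JUMP_IF_FALSE → pop True; no jump. Stack: []
LOAD_FAST_LOAD_FAST t,b → push 4,3. Stack: [4, 3]
BINARY_OP % → 4 % 3 = 1. Stack: [1]
STORE_FAST t → t=1. Stack: []
LOAD_FAST_LOAD_FAST i,a → push 1,17. Stack: [1, 17]
BINARY_OP // → 1 // 17 = 0. Stack: [0]
STORE_FAST t → t=0. Stack: []
LOAD_CONST → push 4. Stack: [4]
STORE_FAST t → t=4. Stack: []
LOAD_FAST i → push 1. Stack: [1]
LOAD_CONST → push 1. Stack: [1, 1]
BINARY_OP + → 1 + 1 = 2. Stack: [2]
STORE_FAST i → i=2. Stack: []
LOAD_FAST i → push 2. Stack: [2]
LOAD_CONST → push 2. Stack: [2, 2]
COMPARE_OP bool(<) → 2 vs 2 = False. Stack: [False]
POP_JUMP_IF_FALSE → pop False; jump. Stack: []
LOAD_FAST t → push 4. Stack: [4]
RETURN_VALUE → return 4.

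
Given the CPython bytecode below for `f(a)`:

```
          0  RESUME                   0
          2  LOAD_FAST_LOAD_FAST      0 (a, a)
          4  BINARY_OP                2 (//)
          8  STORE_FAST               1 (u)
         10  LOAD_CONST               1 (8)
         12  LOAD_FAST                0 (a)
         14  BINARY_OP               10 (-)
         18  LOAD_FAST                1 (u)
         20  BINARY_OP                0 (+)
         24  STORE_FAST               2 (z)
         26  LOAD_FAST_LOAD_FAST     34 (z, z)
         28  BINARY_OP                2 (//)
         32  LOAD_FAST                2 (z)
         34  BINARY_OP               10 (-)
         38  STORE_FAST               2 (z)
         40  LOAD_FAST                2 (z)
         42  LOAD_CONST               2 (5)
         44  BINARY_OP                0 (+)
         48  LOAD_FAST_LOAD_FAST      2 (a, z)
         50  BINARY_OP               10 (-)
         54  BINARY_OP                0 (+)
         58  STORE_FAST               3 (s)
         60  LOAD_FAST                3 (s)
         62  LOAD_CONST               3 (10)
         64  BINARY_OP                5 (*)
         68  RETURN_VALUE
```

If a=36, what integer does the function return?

LOAD_FAST_LOAD_FAST a,a → push 36,36. Stack: [36, 36]
BINARY_OP // → 36 // 36 = 1. Stack: [1]
STORE_FAST u → u=1. Stack: []
LOAD_CONST → push 8. Stack: [8]
LOAD_FAST a → push 36. Stack: [8, 36]
BINARY_OP - → 8 - 36 = -28. Stack: [-28]
LOAD_FAST u → push 1. Stack: [-28, 1]
BINARY_OP + → -28 + 1 = -27. Stack: [-27]
STORE_FAST z → z=-27. Stack: []
LOAD_FAST_LOAD_FAST z,z → push -27,-27. Stack: [-27, -27]
BINARY_OP // → -27 // -27 = 1. Stack: [1]
LOAD_FAST z → push -27. Stack: [1, -27]
BINARY_OP - → 1 - -27 = 28. Stack: [28]
STORE_FAST z → z=28. Stack: []
LOAD_FAST z → push 28. Stack: [28]
LOAD_CONST → push 5. Stack: [28, 5]
BINARY_OP + → 28 + 5 = 33. Stack: [33]
LOAD_FAST_LOAD_FAST a,z → push 36,28. Stack: [33, 36, 28]
BINARY_OP - → 36 - 28 = 8. Stack: [33, 8]
BINARY_OP + → 33 + 8 = 41. Stack: [41]
STORE_FAST s → s=41. Stack: []
LOAD_FAST s → push 41. Stack: [41]
LOAD_CONST → push 10. Stack: [41, 10]
BINARY_OP * → 41 * 10 = 410. Stack: [410]
RETURN_VALUE → return 410.

410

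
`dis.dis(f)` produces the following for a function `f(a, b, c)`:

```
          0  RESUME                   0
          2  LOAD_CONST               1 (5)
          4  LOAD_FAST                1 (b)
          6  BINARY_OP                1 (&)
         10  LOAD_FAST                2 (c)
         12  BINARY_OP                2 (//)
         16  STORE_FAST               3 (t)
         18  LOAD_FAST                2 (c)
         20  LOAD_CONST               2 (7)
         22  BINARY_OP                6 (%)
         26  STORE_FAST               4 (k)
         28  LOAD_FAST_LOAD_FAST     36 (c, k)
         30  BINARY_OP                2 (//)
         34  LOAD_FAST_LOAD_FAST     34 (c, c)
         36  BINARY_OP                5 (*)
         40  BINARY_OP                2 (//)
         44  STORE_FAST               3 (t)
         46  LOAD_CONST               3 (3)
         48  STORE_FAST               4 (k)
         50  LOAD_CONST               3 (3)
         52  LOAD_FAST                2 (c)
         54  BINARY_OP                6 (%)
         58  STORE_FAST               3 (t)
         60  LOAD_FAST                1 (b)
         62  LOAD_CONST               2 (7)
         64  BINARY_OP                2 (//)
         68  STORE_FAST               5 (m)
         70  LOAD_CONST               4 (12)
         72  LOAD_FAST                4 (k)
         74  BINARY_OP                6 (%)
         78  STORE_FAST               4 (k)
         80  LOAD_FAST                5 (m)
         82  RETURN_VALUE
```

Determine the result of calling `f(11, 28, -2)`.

LOAD_CONST → push 5. Stack: [5]
LOAD_FAST b → push 28. Stack: [5, 28]
BINARY_OP & → 5 & 28 = 4. Stack: [4]
LOAD_FAST c → push -2. Stack: [4, -2]
BINARY_OP // → 4 // -2 = -2. Stack: [-2]
STORE_FAST t → t=-2. Stack: []
LOAD_FAST c → push -2. Stack: [-2]
LOAD_CONST → push 7. Stack: [-2, 7]
BINARY_OP % → -2 % 7 = 5. Stack: [5]
STORE_FAST k → k=5. Stack: []
LOAD_FAST_LOAD_FAST c,k → push -2,5. Stack: [-2, 5]
BINARY_OP // → -2 // 5 = -1. Stack: [-1]
LOAD_FAST_LOAD_FAST c,c → push -2,-2. Stack: [-1, -2, -2]
BINARY_OP * → -2 * -2 = 4. Stack: [-1, 4]
BINARY_OP // → -1 // 4 = -1. Stack: [-1]
STORE_FAST t → t=-1. Stack: []
LOAD_CONST → push 3. Stack: [3]
STORE_FAST k → k=3. Stack: []
LOAD_CONST → push 3. Stack: [3]
LOAD_FAST c → push -2. Stack: [3, -2]
BINARY_OP % → 3 % -2 = -1. Stack: [-1]
STORE_FAST t → t=-1. Stack: []
LOAD_FAST b → push 28. Stack: [28]
LOAD_CONST → push 7. Stack: [28, 7]
BINARY_OP // → 28 // 7 = 4. Stack: [4]
STORE_FAST m → m=4. Stack: []
LOAD_CONST → push 12. Stack: [12]
LOAD_FAST k → push 3. Stack: [12, 3]
BINARY_OP % → 12 % 3 = 0. Stack: [0]
STORE_FAST k → k=0. Stack: []
LOAD_FAST m → push 4. Stack: [4]
RETURN_VALUE → return 4.

4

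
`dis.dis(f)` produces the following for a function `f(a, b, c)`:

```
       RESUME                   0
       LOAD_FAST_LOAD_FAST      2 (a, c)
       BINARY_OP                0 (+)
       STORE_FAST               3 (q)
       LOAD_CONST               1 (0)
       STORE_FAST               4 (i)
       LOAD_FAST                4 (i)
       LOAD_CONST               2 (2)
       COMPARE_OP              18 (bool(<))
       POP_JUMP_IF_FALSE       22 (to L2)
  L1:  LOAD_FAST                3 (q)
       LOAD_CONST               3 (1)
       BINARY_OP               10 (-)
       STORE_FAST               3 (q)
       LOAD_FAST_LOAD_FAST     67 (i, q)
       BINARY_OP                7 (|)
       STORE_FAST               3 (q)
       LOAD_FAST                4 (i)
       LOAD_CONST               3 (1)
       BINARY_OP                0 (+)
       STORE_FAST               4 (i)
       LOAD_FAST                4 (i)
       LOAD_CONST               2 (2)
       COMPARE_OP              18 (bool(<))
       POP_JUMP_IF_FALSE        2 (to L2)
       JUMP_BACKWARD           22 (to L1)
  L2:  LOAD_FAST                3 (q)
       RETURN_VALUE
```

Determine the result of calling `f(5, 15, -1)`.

LOAD_FAST_LOAD_FAST a,c → push 5,-1. Stack: [5, -1]
BINARY_OP + → 5 + -1 = 4. Stack: [4]
STORE_FAST q → q=4. Stack: []
LOAD_CONST → push 0. Stack: [0]
STORE_FAST i → i=0. Stack: []
LOAD_FAST i → push 0. Stack: [0]
LOAD_CONST → push 2. Stack: [0, 2]
COMPARE_OP bool(<) → 0 vs 2 = True. Stack: [True]
POP_JUMP_IF_FALSE → pop True; no jump. Stack: []
LOAD_FAST q → push 4. Stack: [4]
LOAD_CONST → push 1. Stack: [4, 1]
BINARY_OP - → 4 - 1 = 3. Stack: [3]
STORE_FAST q → q=3. Stack: []
LOAD_FAST_LOAD_FAST i,q → push 0,3. Stack: [0, 3]
BINARY_OP | → 0 | 3 = 3. Stack: [3]
STORE_FAST q → q=3. Stack: []
LOAD_FAST i → push 0. Stack: [0]
LOAD_CONST → push 1. Stack: [0, 1]
BINARY_OP + → 0 + 1 = 1. Stack: [1]
STORE_FAST i → i=1. Stack: []
LOAD_FAST i → push 1. Stack: [1]
LOAD_CONST → push 2. Stack: [1, 2]
COMPARE_OP bool(<) → 1 vs 2 = True. Stack: [True]
POP_JUMP_IF_FALSE → pop True; no jump. Stack: []
LOAD_FAST q → push 3. Stack: [3]
LOAD_CONST → push 1. Stack: [3, 1]
BINARY_OP - → 3 - 1 = 2. Stack: [2]
STORE_FAST q → q=2. Stack: []
LOAD_FAST_LOAD_FAST i,q → push 1,2. Stack: [1, 2]
BINARY_OP | → 1 | 2 = 3. Stack: [3]
STORE_FAST q → q=3. Stack: []
LOAD_FAST i → push 1. Stack: [1]
LOAD_CONST → push 1. Stack: [1, 1]
BINARY_OP + → 1 + 1 = 2. Stack: [2]
STORE_FAST i → i=2. Stack: []
LOAD_FAST i → push 2. Stack: [2]
LOAD_CONST → push 2. Stack: [2, 2]
COMPARE_OP bool(<) → 2 vs 2 = False. Stack: [False]
POP_JUMP_IF_FALSE → pop False; jump. Stack: []
LOAD_FAST q → push 3. Stack: [3]
RETURN_VALUE → return 3.

3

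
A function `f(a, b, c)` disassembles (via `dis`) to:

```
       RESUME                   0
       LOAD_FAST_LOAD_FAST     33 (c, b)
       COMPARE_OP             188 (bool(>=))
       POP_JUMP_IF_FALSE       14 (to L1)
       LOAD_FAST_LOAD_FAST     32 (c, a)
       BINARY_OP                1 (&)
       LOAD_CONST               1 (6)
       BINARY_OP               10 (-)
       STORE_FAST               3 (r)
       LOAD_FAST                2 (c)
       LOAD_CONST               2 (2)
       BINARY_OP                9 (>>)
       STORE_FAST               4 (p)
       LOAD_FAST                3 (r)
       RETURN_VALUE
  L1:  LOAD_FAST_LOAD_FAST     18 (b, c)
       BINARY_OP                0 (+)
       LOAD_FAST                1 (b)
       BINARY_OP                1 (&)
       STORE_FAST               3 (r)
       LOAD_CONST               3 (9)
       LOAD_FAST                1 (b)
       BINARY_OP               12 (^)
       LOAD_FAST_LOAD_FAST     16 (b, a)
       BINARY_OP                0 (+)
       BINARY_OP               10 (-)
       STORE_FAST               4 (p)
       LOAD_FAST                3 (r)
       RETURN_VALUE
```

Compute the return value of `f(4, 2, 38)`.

-2

LOAD_FAST_LOAD_FAST c,b → push 38,2. Stack: [38, 2]
COMPARE_OP bool(>=) → 38 vs 2 = True. Stack: [True]
POP_JUMP_IF_FALSE → pop True; no jump. Stack: []
LOAD_FAST_LOAD_FAST c,a → push 38,4. Stack: [38, 4]
BINARY_OP & → 38 & 4 = 4. Stack: [4]
LOAD_CONST → push 6. Stack: [4, 6]
BINARY_OP - → 4 - 6 = -2. Stack: [-2]
STORE_FAST r → r=-2. Stack: []
LOAD_FAST c → push 38. Stack: [38]
LOAD_CONST → push 2. Stack: [38, 2]
BINARY_OP >> → 38 >> 2 = 9. Stack: [9]
STORE_FAST p → p=9. Stack: []
LOAD_FAST r → push -2. Stack: [-2]
RETURN_VALUE → return -2.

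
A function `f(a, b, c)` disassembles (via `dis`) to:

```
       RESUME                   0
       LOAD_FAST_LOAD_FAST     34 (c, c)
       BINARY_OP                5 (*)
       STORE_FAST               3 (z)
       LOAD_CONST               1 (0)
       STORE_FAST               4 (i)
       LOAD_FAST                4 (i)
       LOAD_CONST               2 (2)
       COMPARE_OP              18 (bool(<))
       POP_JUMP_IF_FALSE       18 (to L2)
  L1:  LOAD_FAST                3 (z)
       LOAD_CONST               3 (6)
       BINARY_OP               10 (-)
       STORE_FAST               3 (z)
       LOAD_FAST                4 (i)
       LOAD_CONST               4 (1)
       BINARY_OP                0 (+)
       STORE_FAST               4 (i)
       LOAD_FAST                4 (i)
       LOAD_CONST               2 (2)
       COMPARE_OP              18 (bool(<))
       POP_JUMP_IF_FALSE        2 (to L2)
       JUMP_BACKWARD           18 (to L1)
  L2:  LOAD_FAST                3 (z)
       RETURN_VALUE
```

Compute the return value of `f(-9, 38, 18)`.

312

LOAD_FAST_LOAD_FAST c,c → push 18,18. Stack: [18, 18]
BINARY_OP * → 18 * 18 = 324. Stack: [324]
STORE_FAST z → z=324. Stack: []
LOAD_CONST → push 0. Stack: [0]
STORE_FAST i → i=0. Stack: []
LOAD_FAST i → push 0. Stack: [0]
LOAD_CONST → push 2. Stack: [0, 2]
COMPARE_OP bool(<) → 0 vs 2 = True. Stack: [True]
POP_JUMP_IF_FALSE → pop True; no jump. Stack: []
LOAD_FAST z → push 324. Stack: [324]
LOAD_CONST → push 6. Stack: [324, 6]
BINARY_OP - → 324 - 6 = 318. Stack: [318]
STORE_FAST z → z=318. Stack: []
LOAD_FAST i → push 0. Stack: [0]
LOAD_CONST → push 1. Stack: [0, 1]
BINARY_OP + → 0 + 1 = 1. Stack: [1]
STORE_FAST i → i=1. Stack: []
LOAD_FAST i → push 1. Stack: [1]
LOAD_CONST → push 2. Stack: [1, 2]
COMPARE_OP bool(<) → 1 vs 2 = True. Stack: [True]
POP_JUMP_IF_FALSE → pop True; no jump. Stack: []
LOAD_FAST z → push 318. Stack: [318]
LOAD_CONST → push 6. Stack: [318, 6]
BINARY_OP - → 318 - 6 = 312. Stack: [312]
STORE_FAST z → z=312. Stack: []
LOAD_FAST i → push 1. Stack: [1]
LOAD_CONST → push 1. Stack: [1, 1]
BINARY_OP + → 1 + 1 = 2. Stack: [2]
STORE_FAST i → i=2. Stack: []
LOAD_FAST i → push 2. Stack: [2]
LOAD_CONST → push 2. Stack: [2, 2]
COMPARE_OP bool(<) → 2 vs 2 = False. Stack: [False]
POP_JUMP_IF_FALSE → pop False; jump. Stack: []
LOAD_FAST z → push 312. Stack: [312]
RETURN_VALUE → return 312.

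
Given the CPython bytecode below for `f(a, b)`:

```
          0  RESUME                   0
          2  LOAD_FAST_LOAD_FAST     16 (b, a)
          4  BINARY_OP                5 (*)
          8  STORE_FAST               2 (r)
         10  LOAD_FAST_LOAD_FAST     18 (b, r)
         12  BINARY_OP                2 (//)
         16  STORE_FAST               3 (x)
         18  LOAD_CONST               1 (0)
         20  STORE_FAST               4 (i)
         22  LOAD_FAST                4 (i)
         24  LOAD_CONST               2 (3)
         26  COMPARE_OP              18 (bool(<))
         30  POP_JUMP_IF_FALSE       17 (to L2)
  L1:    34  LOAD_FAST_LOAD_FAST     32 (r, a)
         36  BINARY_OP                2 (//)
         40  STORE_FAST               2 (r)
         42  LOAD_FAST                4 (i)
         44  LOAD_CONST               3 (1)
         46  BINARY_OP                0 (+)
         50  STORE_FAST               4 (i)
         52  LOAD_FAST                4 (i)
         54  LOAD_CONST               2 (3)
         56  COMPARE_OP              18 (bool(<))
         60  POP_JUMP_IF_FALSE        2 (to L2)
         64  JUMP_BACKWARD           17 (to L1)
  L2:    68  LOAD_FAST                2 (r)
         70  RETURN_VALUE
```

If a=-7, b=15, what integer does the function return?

LOAD_FAST_LOAD_FAST b,a → push 15,-7. Stack: [15, -7]
BINARY_OP * → 15 * -7 = -105. Stack: [-105]
STORE_FAST r → r=-105. Stack: []
LOAD_FAST_LOAD_FAST b,r → push 15,-105. Stack: [15, -105]
BINARY_OP // → 15 // -105 = -1. Stack: [-1]
STORE_FAST x → x=-1. Stack: []
LOAD_CONST → push 0. Stack: [0]
STORE_FAST i → i=0. Stack: []
LOAD_FAST i → push 0. Stack: [0]
LOAD_CONST → push 3. Stack: [0, 3]
COMPARE_OP bool(<) → 0 vs 3 = True. Stack: [True]
POP_JUMP_IF_FALSE → pop True; no jump. Stack: []
LOAD_FAST_LOAD_FAST r,a → push -105,-7. Stack: [-105, -7]
BINARY_OP // → -105 // -7 = 15. Stack: [15]
STORE_FAST r → r=15. Stack: []
LOAD_FAST i → push 0. Stack: [0]
LOAD_CONST → push 1. Stack: [0, 1]
BINARY_OP + → 0 + 1 = 1. Stack: [1]
STORE_FAST i → i=1. Stack: []
LOAD_FAST i → push 1. Stack: [1]
LOAD_CONST → push 3. Stack: [1, 3]
COMPARE_OP bool(<) → 1 vs 3 = True. Stack: [True]
POP_JUMP_IF_FALSE → pop True; no jump. Stack: []
LOAD_FAST_LOAD_FAST r,a → push 15,-7. Stack: [15, -7]
BINARY_OP // → 15 // -7 = -3. Stack: [-3]
STORE_FAST r → r=-3. Stack: []
LOAD_FAST i → push 1. Stack: [1]
LOAD_CONST → push 1. Stack: [1, 1]
BINARY_OP + → 1 + 1 = 2. Stack: [2]
STORE_FAST i → i=2. Stack: []
LOAD_FAST i → push 2. Stack: [2]
LOAD_CONST → push 3. Stack: [2, 3]
COMPARE_OP bool(<) → 2 vs 3 = True. Stack: [True]
POP_JUMP_IF_FALSE → pop True; no jump. Stack: []
LOAD_FAST_LOAD_FAST r,a → push -3,-7. Stack: [-3, -7]
BINARY_OP // → -3 // -7 = 0. Stack: [0]
STORE_FAST r → r=0. Stack: []
LOAD_FAST i → push 2. Stack: [2]
LOAD_CONST → push 1. Stack: [2, 1]
BINARY_OP + → 2 + 1 = 3. Stack: [3]
STORE_FAST i → i=3. Stack: []
LOAD_FAST i → push 3. Stack: [3]
LOAD_CONST → push 3. Stack: [3, 3]
COMPARE_OP bool(<) → 3 vs 3 = False. Stack: [False]
POP_JUMP_IF_FALSE → pop False; jump. Stack: []
LOAD_FAST r → push 0. Stack: [0]
RETURN_VALUE → return 0.

0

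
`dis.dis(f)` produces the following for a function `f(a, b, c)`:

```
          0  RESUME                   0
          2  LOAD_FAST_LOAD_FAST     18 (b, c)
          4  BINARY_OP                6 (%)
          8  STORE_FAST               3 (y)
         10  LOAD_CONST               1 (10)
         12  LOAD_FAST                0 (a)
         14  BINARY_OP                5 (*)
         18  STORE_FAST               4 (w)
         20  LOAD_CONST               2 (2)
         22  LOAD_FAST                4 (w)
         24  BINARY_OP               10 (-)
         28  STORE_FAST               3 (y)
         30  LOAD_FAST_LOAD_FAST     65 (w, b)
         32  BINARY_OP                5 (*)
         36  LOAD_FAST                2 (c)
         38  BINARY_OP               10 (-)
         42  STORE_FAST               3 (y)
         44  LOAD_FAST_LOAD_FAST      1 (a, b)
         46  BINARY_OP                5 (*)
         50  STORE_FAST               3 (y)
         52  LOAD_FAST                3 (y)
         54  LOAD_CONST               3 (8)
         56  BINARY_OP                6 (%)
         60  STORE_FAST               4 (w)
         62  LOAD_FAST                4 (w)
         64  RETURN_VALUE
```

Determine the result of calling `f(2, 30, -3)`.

LOAD_FAST_LOAD_FAST b,c → push 30,-3. Stack: [30, -3]
BINARY_OP % → 30 % -3 = 0. Stack: [0]
STORE_FAST y → y=0. Stack: []
LOAD_CONST → push 10. Stack: [10]
LOAD_FAST a → push 2. Stack: [10, 2]
BINARY_OP * → 10 * 2 = 20. Stack: [20]
STORE_FAST w → w=20. Stack: []
LOAD_CONST → push 2. Stack: [2]
LOAD_FAST w → push 20. Stack: [2, 20]
BINARY_OP - → 2 - 20 = -18. Stack: [-18]
STORE_FAST y → y=-18. Stack: []
LOAD_FAST_LOAD_FAST w,b → push 20,30. Stack: [20, 30]
BINARY_OP * → 20 * 30 = 600. Stack: [600]
LOAD_FAST c → push -3. Stack: [600, -3]
BINARY_OP - → 600 - -3 = 603. Stack: [603]
STORE_FAST y → y=603. Stack: []
LOAD_FAST_LOAD_FAST a,b → push 2,30. Stack: [2, 30]
BINARY_OP * → 2 * 30 = 60. Stack: [60]
STORE_FAST y → y=60. Stack: []
LOAD_FAST y → push 60. Stack: [60]
LOAD_CONST → push 8. Stack: [60, 8]
BINARY_OP % → 60 % 8 = 4. Stack: [4]
STORE_FAST w → w=4. Stack: []
LOAD_FAST w → push 4. Stack: [4]
RETURN_VALUE → return 4.

4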